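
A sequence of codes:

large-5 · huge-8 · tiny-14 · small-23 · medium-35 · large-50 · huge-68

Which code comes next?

tiny-89

For the size, repeats large → huge → tiny → small → medium: large, huge, tiny, small, medium, large, huge → tiny.
Second component — differences are 3, 6, 9, … (increasing by 3 each time): 5, 8, 14, 23, 35, 50, 68 → 89.
So the next code is tiny-89.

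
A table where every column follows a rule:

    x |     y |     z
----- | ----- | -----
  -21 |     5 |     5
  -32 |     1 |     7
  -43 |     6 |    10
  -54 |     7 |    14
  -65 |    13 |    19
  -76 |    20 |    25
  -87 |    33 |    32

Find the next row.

Column x: -21, -32, -43, -54, -65, -76, -87 → -98 (−11 each step).
Column y: each term is the sum of the two before it, so 5, 1, 6, 7, 13, 20, 33 → 53.
For the column z, differences are 2, 3, 4, … (increasing by 1 each time): 5, 7, 10, 14, 19, 25, 32 → 40.
Putting it together: -98  53  40.

-98  53  40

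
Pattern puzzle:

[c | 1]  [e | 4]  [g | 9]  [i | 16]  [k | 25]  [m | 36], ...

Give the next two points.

For the letter, letters move forward 2 places in the alphabet: c, e, g, i, k, m → o → q.
For the second part, perfect squares: 1², 2², 3², …: 1, 4, 9, 16, 25, 36 → 49 → 64.
So the next two points are [o | 49] and [q | 64].

[o | 49], [q | 64]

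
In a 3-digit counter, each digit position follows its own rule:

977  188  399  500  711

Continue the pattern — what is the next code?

922

First digit — +2 each step, mod 10: 9, 1, 3, 5, 7 → 9.
Second digit: +1 each step, mod 10; 7, 8, 9, 0, 1 → 2.
Third digit: +1 each step, mod 10; 7, 8, 9, 0, 1 → 2.
Combining the parts gives 922.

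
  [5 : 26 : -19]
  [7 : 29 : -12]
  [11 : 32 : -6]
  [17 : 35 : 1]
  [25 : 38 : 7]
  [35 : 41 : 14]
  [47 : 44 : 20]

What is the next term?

[61 : 47 : 27]

First entry: differences are 2, 4, 6, … (increasing by 2 each time); 5, 7, 11, 17, 25, 35, 47 → 61.
For the second entry, +3 each step: 26, 29, 32, 35, 38, 41, 44 → 47.
Third entry: -19, -12, -6, 1, 7, 14, 20 → 27 (alternating steps +7, +6, +7, +6, …).
So the next term is [61 : 47 : 27].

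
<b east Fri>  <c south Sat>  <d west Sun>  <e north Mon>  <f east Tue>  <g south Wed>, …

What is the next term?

<h west Thu>

Letter — letters move forward 1 place in the alphabet: b, c, d, e, f, g → h.
Direction: east, south, west, north, east, south → west (repeats east → south → west → north).
Day: runs through the weekdays Mon→Sun; Fri, Sat, Sun, Mon, Tue, Wed → Thu.
So the next term is <h west Thu>.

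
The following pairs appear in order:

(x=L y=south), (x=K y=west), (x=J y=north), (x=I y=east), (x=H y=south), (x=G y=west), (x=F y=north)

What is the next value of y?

east

Y goes south, west, north, east, south, west, north → east (repeats south → west → north → east).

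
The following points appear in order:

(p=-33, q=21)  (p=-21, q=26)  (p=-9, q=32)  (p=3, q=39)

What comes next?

For the p, +12 each step: -33, -21, -9, 3 → 15.
Q — differences are 5, 6, 7, … (increasing by 1 each time): 21, 26, 32, 39 → 47.
Putting it together: (p=15, q=47).

(p=15, q=47)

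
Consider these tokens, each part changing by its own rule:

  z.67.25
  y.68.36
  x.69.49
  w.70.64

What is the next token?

Letter: letters move back 1 place in the alphabet, so z, y, x, w → v.
Second component: +1 each step; 67, 68, 69, 70 → 71.
Third component goes 25, 36, 49, 64 → 81 (perfect squares: 5², 6², 7², …).
So the next token is v.71.81.

v.71.81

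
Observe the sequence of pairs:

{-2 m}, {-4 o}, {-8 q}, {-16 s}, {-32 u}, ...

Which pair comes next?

First entry — ×2 each step: -2, -4, -8, -16, -32 → -64.
Letter: letters move forward 2 places in the alphabet, so m, o, q, s, u → w.
So the next pair is {-64 w}.

{-64 w}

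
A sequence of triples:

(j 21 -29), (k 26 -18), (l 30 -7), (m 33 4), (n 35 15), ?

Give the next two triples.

For the letter, letters move forward 1 place in the alphabet: j, k, l, m, n → o → p.
Second part: 21, 26, 30, 33, 35 → 36 → 36 (differences are 5, 4, 3, … (decreasing by 1 each time)).
Third part: +11 each step, so -29, -18, -7, 4, 15 → 26 → 37.
So the next two triples are (o 36 26) and (p 36 37).

(o 36 26), (p 36 37)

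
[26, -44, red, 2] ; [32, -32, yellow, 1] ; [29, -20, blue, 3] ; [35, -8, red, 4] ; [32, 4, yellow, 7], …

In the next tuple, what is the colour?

Colour: red, yellow, blue, red, yellow → blue (repeats red → yellow → blue).

blue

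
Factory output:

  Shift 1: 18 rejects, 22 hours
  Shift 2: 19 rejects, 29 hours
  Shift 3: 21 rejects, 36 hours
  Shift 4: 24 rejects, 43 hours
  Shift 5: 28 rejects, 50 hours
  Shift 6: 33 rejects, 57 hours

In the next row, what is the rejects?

39

Rejects: differences are 1, 2, 3, … (increasing by 1 each time); 18, 19, 21, 24, 28, 33 → 39.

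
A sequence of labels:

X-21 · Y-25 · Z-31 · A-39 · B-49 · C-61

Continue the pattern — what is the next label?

Letter goes X, Y, Z, A, B, C → D (letters move forward 1 place in the alphabet, wrapping Z→A).
Second component: 21, 25, 31, 39, 49, 61 → 75 (differences are 4, 6, 8, … (increasing by 2 each time)).
Combining the parts gives D-75.

D-75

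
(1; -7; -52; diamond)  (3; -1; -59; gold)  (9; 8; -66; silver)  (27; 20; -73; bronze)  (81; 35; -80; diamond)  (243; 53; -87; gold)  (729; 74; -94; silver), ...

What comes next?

(2187; 98; -101; bronze)

First part goes 1, 3, 9, 27, 81, 243, 729 → 2187 (×3 each step).
Second part: differences are 6, 9, 12, … (increasing by 3 each time), so -7, -1, 8, 20, 35, 53, 74 → 98.
Third part: −7 each step; -52, -59, -66, -73, -80, -87, -94 → -101.
Rank — repeats diamond → gold → silver → bronze: diamond, gold, silver, bronze, diamond, gold, silver → bronze.
Putting it together: (2187; 98; -101; bronze).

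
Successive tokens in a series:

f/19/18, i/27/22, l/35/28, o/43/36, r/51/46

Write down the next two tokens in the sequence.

u/59/58 then x/67/72

Letter: letters move forward 3 places in the alphabet; f, i, l, o, r → u → x.
Second component: +8 each step; 19, 27, 35, 43, 51 → 59 → 67.
Third component goes 18, 22, 28, 36, 46 → 58 → 72 (differences are 4, 6, 8, … (increasing by 2 each time)).
So the next two tokens are u/59/58 and x/67/72.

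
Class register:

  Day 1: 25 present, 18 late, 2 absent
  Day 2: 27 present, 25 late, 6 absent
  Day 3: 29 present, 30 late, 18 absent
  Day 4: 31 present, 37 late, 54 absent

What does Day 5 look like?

33 present, 42 late, 162 absent

For the present, +2 each step: 25, 27, 29, 31 → 33.
Late: 18, 25, 30, 37 → 42 (alternating steps +7, +5, +7, +5, …).
Absent goes 2, 6, 18, 54 → 162 (×3 each step).
Combining the parts gives 33 present, 42 late, 162 absent.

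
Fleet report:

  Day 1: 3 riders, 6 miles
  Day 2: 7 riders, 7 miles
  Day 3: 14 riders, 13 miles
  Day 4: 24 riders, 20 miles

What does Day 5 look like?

For the riders, differences are 4, 7, 10, … (increasing by 3 each time): 3, 7, 14, 24 → 37.
Miles — each term is the sum of the two before it: 6, 7, 13, 20 → 33.
Putting it together: 37 riders, 33 miles.

37 riders, 33 miles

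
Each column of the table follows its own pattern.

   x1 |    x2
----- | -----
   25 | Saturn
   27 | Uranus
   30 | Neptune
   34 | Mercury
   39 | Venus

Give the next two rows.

45  Earth; 52  Mars

Column x1: differences are 2, 3, 4, … (increasing by 1 each time), so 25, 27, 30, 34, 39 → 45 → 52.
Column x2: runs through the planets Mercury→Neptune, so Saturn, Uranus, Neptune, Mercury, Venus → Earth → Mars.
So the next two rows are 45  Earth and 52  Mars.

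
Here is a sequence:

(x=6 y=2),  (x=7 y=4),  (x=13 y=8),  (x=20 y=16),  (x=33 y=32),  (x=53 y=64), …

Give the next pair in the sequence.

For the x, each term is the sum of the two before it: 6, 7, 13, 20, 33, 53 → 86.
Y goes 2, 4, 8, 16, 32, 64 → 128 (×2 each step).
Combining the parts gives (x=86 y=128).

(x=86 y=128)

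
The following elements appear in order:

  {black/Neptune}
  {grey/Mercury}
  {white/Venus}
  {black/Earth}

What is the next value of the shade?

Shade: black, grey, white, black → grey (repeats black → grey → white).

grey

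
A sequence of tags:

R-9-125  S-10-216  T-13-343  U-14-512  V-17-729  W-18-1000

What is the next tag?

X-21-1331

Letter: letters move forward 1 place in the alphabet; R, S, T, U, V, W → X.
Second component: 9, 10, 13, 14, 17, 18 → 21 (alternating steps +1, +3, +1, +3, …).
Third component: perfect cubes: 5³, 6³, 7³, …; 125, 216, 343, 512, 729, 1000 → 1331.
Putting it together: X-21-1331.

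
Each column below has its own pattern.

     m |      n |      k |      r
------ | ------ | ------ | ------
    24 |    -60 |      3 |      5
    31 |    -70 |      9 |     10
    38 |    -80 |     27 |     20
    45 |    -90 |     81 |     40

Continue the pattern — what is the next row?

Column m — +7 each step: 24, 31, 38, 45 → 52.
Column n — −10 each step: -60, -70, -80, -90 → -100.
Column k: 3, 9, 27, 81 → 243 (×3 each step).
Column r: 5, 10, 20, 40 → 80 (×2 each step).
Putting it together: 52  -100  243  80.

52  -100  243  80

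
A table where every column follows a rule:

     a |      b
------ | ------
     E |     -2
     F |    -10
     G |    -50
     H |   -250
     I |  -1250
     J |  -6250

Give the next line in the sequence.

Column a: E, F, G, H, I, J → K (letters move forward 1 place in the alphabet).
For the column b, ×5 each step: -2, -10, -50, -250, -1250, -6250 → -31250.
Combining the parts gives K  -31250.

K  -31250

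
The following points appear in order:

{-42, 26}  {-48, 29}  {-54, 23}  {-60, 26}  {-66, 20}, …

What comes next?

For the first value, −6 each step: -42, -48, -54, -60, -66 → -72.
For the second value, alternating steps +3, −6, +3, −6, …: 26, 29, 23, 26, 20 → 23.
Putting it together: {-72, 23}.

{-72, 23}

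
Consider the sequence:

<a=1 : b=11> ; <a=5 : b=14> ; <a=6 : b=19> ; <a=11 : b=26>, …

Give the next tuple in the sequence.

<a=17 : b=35>

A goes 1, 5, 6, 11 → 17 (each term is the sum of the two before it).
B: 11, 14, 19, 26 → 35 (differences are 3, 5, 7, … (increasing by 2 each time)).
Combining the parts gives <a=17 : b=35>.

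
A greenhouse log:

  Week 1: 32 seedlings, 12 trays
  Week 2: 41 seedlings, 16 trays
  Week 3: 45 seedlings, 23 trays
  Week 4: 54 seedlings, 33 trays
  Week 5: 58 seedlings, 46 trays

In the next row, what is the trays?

62

Trays: 12, 16, 23, 33, 46 → 62 (differences are 4, 7, 10, … (increasing by 3 each time)).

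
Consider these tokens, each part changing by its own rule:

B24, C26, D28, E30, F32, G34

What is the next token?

H36

Letter: letters move forward 1 place in the alphabet, so B, C, D, E, F, G → H.
Second component — +2 each step: 24, 26, 28, 30, 32, 34 → 36.
Combining the parts gives H36.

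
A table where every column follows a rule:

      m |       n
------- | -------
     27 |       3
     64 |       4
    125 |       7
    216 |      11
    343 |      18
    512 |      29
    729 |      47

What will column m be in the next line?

Column m: 27, 64, 125, 216, 343, 512, 729 → 1000 (perfect cubes: 3³, 4³, 5³, …).

1000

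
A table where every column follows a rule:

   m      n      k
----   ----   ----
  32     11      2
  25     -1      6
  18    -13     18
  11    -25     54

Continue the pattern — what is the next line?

Column m: 32, 25, 18, 11 → 4 (−7 each step).
Column n: −12 each step, so 11, -1, -13, -25 → -37.
Column k: 2, 6, 18, 54 → 162 (×3 each step).
Combining the parts gives 4  -37  162.

4  -37  162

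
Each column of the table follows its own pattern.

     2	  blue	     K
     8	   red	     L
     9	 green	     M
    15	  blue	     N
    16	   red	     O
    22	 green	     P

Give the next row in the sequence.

23  blue  Q

First component: alternating steps +6, +1, +6, +1, …, so 2, 8, 9, 15, 16, 22 → 23.
Colour: blue, red, green, blue, red, green → blue (repeats blue → red → green).
Letter: letters move forward 1 place in the alphabet; K, L, M, N, O, P → Q.
Combining the parts gives 23  blue  Q.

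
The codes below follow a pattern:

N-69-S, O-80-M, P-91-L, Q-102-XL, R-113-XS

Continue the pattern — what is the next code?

S-124-S

Letter: letters move forward 1 place in the alphabet; N, O, P, Q, R → S.
For the second component, +11 each step: 69, 80, 91, 102, 113 → 124.
For the size, runs through clothing sizes XS→XL: S, M, L, XL, XS → S.
Combining the parts gives S-124-S.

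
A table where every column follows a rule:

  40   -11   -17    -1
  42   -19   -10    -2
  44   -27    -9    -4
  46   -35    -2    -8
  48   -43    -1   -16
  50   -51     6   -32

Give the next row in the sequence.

52  -59  7  -64

First component: 40, 42, 44, 46, 48, 50 → 52 (+2 each step).
Second component goes -11, -19, -27, -35, -43, -51 → -59 (−8 each step).
Third component: alternating steps +7, +1, +7, +1, …; -17, -10, -9, -2, -1, 6 → 7.
Fourth component: -1, -2, -4, -8, -16, -32 → -64 (×2 each step).
Putting it together: 52  -59  7  -64.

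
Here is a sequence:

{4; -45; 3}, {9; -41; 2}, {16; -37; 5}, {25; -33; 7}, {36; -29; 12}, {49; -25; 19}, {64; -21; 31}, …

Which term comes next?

{81; -17; 50}

For the first value, perfect squares: 2², 3², 4², …: 4, 9, 16, 25, 36, 49, 64 → 81.
Second value — +4 each step: -45, -41, -37, -33, -29, -25, -21 → -17.
Third value: each term is the sum of the two before it; 3, 2, 5, 7, 12, 19, 31 → 50.
Combining the parts gives {81; -17; 50}.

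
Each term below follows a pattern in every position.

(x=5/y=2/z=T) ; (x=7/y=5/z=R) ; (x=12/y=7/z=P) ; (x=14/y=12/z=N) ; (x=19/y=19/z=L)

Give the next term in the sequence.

(x=21/y=31/z=J)

X goes 5, 7, 12, 14, 19 → 21 (alternating steps +2, +5, +2, +5, …).
Y — each term is the sum of the two before it: 2, 5, 7, 12, 19 → 31.
Z: letters move back 2 places in the alphabet, so T, R, P, N, L → J.
Combining the parts gives (x=21/y=31/z=J).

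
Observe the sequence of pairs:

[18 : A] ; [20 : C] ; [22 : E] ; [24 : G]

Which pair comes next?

[26 : I]

First coordinate: +2 each step; 18, 20, 22, 24 → 26.
For the letter, letters move forward 2 places in the alphabet: A, C, E, G → I.
Combining the parts gives [26 : I].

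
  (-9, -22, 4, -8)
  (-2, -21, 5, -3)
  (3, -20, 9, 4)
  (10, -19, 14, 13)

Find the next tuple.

First coordinate: alternating steps +7, +5, +7, +5, …; -9, -2, 3, 10 → 15.
For the second coordinate, +1 each step: -22, -21, -20, -19 → -18.
Third coordinate — each term is the sum of the two before it: 4, 5, 9, 14 → 23.
Fourth coordinate: differences are 5, 7, 9, … (increasing by 2 each time), so -8, -3, 4, 13 → 24.
So the next tuple is (15, -18, 23, 24).

(15, -18, 23, 24)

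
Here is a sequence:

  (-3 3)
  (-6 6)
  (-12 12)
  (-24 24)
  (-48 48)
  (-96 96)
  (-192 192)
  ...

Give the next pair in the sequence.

For the first coordinate, ×2 each step: -3, -6, -12, -24, -48, -96, -192 → -384.
For the second coordinate, always the negative of the first coordinate: 3, 6, 12, 24, 48, 96, 192 → 384.
Putting it together: (-384 384).

(-384 384)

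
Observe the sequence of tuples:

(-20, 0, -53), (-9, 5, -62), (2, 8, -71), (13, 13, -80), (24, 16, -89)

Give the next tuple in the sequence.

(35, 21, -98)

First coordinate goes -20, -9, 2, 13, 24 → 35 (+11 each step).
For the second coordinate, alternating steps +5, +3, +5, +3, …: 0, 5, 8, 13, 16 → 21.
For the third coordinate, −9 each step: -53, -62, -71, -80, -89 → -98.
So the next tuple is (35, 21, -98).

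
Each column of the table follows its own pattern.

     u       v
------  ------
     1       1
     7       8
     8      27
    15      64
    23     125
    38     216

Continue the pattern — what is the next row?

61  343

Column u goes 1, 7, 8, 15, 23, 38 → 61 (each term is the sum of the two before it).
For the column v, perfect cubes: 1³, 2³, 3³, …: 1, 8, 27, 64, 125, 216 → 343.
Combining the parts gives 61  343.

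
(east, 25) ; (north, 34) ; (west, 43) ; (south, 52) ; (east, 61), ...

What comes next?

Direction: east, north, west, south, east → north (repeats east → north → west → south).
Second part: +9 each step, so 25, 34, 43, 52, 61 → 70.
Putting it together: (north, 70).

(north, 70)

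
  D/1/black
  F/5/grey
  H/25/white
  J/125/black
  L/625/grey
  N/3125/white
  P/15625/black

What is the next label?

Letter: letters move forward 2 places in the alphabet, so D, F, H, J, L, N, P → R.
Second component: ×5 each step; 1, 5, 25, 125, 625, 3125, 15625 → 78125.
Shade: repeats black → grey → white; black, grey, white, black, grey, white, black → grey.
Combining the parts gives R/78125/grey.

R/78125/grey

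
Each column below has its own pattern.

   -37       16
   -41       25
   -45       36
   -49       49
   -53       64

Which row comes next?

-57  81

For the first component, −4 each step: -37, -41, -45, -49, -53 → -57.
For the second component, perfect squares: 4², 5², 6², …: 16, 25, 36, 49, 64 → 81.
So the next row is -57  81.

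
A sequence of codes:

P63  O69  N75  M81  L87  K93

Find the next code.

For the letter, letters move back 1 place in the alphabet: P, O, N, M, L, K → J.
Second component: 63, 69, 75, 81, 87, 93 → 99 (+6 each step).
So the next code is J99.

J99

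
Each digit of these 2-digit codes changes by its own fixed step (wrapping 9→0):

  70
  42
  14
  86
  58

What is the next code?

20

First digit goes 7, 4, 1, 8, 5 → 2 (−3 each step, mod 10).
Second digit: 0, 2, 4, 6, 8 → 0 (+2 each step, mod 10).
Combining the parts gives 20.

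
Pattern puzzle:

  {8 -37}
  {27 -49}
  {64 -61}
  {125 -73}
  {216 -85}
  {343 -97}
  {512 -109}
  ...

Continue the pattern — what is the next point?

First part: perfect cubes: 2³, 3³, 4³, …, so 8, 27, 64, 125, 216, 343, 512 → 729.
Second part goes -37, -49, -61, -73, -85, -97, -109 → -121 (−12 each step).
So the next point is {729 -121}.

{729 -121}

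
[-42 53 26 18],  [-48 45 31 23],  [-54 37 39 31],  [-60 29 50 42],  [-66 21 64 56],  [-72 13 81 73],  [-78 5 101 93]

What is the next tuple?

For the first part, −6 each step: -42, -48, -54, -60, -66, -72, -78 → -84.
Second part: −8 each step; 53, 45, 37, 29, 21, 13, 5 → -3.
Third part: differences are 5, 8, 11, … (increasing by 3 each time); 26, 31, 39, 50, 64, 81, 101 → 124.
Fourth part — always 8 less than the third part: 18, 23, 31, 42, 56, 73, 93 → 116.
Combining the parts gives [-84 -3 124 116].

[-84 -3 124 116]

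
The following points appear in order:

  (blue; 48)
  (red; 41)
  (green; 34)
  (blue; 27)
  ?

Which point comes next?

(red; 20)

Colour: repeats blue → red → green; blue, red, green, blue → red.
Second slot: 48, 41, 34, 27 → 20 (−7 each step).
Combining the parts gives (red; 20).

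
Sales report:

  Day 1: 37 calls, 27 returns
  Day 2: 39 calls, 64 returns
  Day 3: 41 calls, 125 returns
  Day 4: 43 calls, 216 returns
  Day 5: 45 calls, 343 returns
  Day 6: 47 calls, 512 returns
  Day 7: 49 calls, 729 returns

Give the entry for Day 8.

51 calls, 1000 returns

Calls: 37, 39, 41, 43, 45, 47, 49 → 51 (+2 each step).
For the returns, perfect cubes: 3³, 4³, 5³, …: 27, 64, 125, 216, 343, 512, 729 → 1000.
So the next line is 51 calls, 1000 returns.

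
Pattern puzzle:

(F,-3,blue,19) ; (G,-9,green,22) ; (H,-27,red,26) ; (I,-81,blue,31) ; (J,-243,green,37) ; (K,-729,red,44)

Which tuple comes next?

(L,-2187,blue,52)

Letter goes F, G, H, I, J, K → L (letters move forward 1 place in the alphabet).
Second entry — ×3 each step: -3, -9, -27, -81, -243, -729 → -2187.
For the colour, repeats blue → green → red: blue, green, red, blue, green, red → blue.
Fourth entry: 19, 22, 26, 31, 37, 44 → 52 (differences are 3, 4, 5, … (increasing by 1 each time)).
So the next tuple is (L,-2187,blue,52).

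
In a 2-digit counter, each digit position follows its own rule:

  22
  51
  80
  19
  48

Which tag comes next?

First digit — +3 each step, mod 10: 2, 5, 8, 1, 4 → 7.
Second digit goes 2, 1, 0, 9, 8 → 7 (−1 each step, mod 10).
So the next tag is 77.

77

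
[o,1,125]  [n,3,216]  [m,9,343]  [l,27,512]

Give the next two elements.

Letter: letters move back 1 place in the alphabet, so o, n, m, l → k → j.
Second entry: 1, 3, 9, 27 → 81 → 243 (×3 each step).
For the third entry, perfect cubes: 5³, 6³, 7³, …: 125, 216, 343, 512 → 729 → 1000.
So the next two elements are [k,81,729] and [j,243,1000].

[k,81,729], [j,243,1000]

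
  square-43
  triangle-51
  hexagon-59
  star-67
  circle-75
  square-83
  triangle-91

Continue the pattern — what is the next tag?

For the shape, repeats square → triangle → hexagon → star → circle: square, triangle, hexagon, star, circle, square, triangle → hexagon.
Second component: +8 each step; 43, 51, 59, 67, 75, 83, 91 → 99.
So the next tag is hexagon-99.

hexagon-99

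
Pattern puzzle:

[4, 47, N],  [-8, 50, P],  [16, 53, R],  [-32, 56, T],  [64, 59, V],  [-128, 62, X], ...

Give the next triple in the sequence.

First coordinate — ×(-2) each step: 4, -8, 16, -32, 64, -128 → 256.
Second coordinate — +3 each step: 47, 50, 53, 56, 59, 62 → 65.
Letter goes N, P, R, T, V, X → Z (letters move forward 2 places in the alphabet).
So the next triple is [256, 65, Z].

[256, 65, Z]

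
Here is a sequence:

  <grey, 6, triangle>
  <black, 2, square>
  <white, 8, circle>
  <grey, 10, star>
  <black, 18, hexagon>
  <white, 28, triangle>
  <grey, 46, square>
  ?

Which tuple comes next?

For the shade, repeats grey → black → white: grey, black, white, grey, black, white, grey → black.
Second component: each term is the sum of the two before it, so 6, 2, 8, 10, 18, 28, 46 → 74.
Shape: triangle, square, circle, star, hexagon, triangle, square → circle (repeats triangle → square → circle → star → hexagon).
Combining the parts gives <black, 74, circle>.

<black, 74, circle>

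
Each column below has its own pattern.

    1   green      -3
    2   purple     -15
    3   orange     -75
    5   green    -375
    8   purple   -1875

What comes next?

13  orange  -9375

For the first component, each term is the sum of the two before it: 1, 2, 3, 5, 8 → 13.
For the colour, repeats green → purple → orange: green, purple, orange, green, purple → orange.
For the third component, ×5 each step: -3, -15, -75, -375, -1875 → -9375.
Combining the parts gives 13  orange  -9375.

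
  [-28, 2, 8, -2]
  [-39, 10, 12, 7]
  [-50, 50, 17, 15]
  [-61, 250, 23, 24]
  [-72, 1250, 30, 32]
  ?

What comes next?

For the first entry, −11 each step: -28, -39, -50, -61, -72 → -83.
Second entry: ×5 each step; 2, 10, 50, 250, 1250 → 6250.
Third entry: differences are 4, 5, 6, … (increasing by 1 each time); 8, 12, 17, 23, 30 → 38.
For the fourth entry, alternating steps +9, +8, +9, +8, …: -2, 7, 15, 24, 32 → 41.
Combining the parts gives [-83, 6250, 38, 41].

[-83, 6250, 38, 41]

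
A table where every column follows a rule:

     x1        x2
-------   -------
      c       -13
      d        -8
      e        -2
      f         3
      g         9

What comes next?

Column x1: c, d, e, f, g → h (letters move forward 1 place in the alphabet).
Column x2 goes -13, -8, -2, 3, 9 → 14 (alternating steps +5, +6, +5, +6, …).
So the next line is h  14.

h  14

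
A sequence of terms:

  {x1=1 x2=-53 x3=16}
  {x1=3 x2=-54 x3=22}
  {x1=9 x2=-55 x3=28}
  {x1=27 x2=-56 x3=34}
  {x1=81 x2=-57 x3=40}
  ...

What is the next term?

X1: ×3 each step; 1, 3, 9, 27, 81 → 243.
X2 — −1 each step: -53, -54, -55, -56, -57 → -58.
X3: +6 each step; 16, 22, 28, 34, 40 → 46.
Combining the parts gives {x1=243 x2=-58 x3=46}.

{x1=243 x2=-58 x3=46}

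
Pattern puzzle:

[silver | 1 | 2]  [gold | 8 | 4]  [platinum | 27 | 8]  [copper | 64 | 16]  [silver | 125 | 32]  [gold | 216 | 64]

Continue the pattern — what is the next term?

[platinum | 343 | 128]

Metal: silver, gold, platinum, copper, silver, gold → platinum (repeats silver → gold → platinum → copper).
Second part — perfect cubes: 1³, 2³, 3³, …: 1, 8, 27, 64, 125, 216 → 343.
For the third part, ×2 each step: 2, 4, 8, 16, 32, 64 → 128.
Combining the parts gives [platinum | 343 | 128].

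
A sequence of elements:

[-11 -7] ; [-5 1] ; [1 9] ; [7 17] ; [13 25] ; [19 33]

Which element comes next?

[25 41]

First slot — +6 each step: -11, -5, 1, 7, 13, 19 → 25.
Second slot goes -7, 1, 9, 17, 25, 33 → 41 (+8 each step).
Combining the parts gives [25 41].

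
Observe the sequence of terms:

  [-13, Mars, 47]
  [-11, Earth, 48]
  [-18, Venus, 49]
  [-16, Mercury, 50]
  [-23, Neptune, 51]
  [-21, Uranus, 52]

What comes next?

First coordinate: -13, -11, -18, -16, -23, -21 → -28 (alternating steps +2, −7, +2, −7, …).
Planet: Mars, Earth, Venus, Mercury, Neptune, Uranus → Saturn (runs backward through the planets Mercury→Neptune).
Third coordinate: +1 each step, so 47, 48, 49, 50, 51, 52 → 53.
So the next term is [-28, Saturn, 53].

[-28, Saturn, 53]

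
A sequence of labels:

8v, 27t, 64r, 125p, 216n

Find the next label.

First component: perfect cubes: 2³, 3³, 4³, …; 8, 27, 64, 125, 216 → 343.
For the letter, letters move back 2 places in the alphabet: v, t, r, p, n → l.
So the next label is 343l.

343l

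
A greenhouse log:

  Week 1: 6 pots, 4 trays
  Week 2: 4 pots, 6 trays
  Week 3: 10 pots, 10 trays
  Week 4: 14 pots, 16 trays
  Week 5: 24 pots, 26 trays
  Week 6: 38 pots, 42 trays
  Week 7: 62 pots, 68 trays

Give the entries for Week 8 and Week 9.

Pots — each term is the sum of the two before it: 6, 4, 10, 14, 24, 38, 62 → 100 → 162.
Trays goes 4, 6, 10, 16, 26, 42, 68 → 110 → 178 (each term is the sum of the two before it).
So the next two rows are 100 pots, 110 trays and 162 pots, 178 trays.

100 pots, 110 trays; 162 pots, 178 trays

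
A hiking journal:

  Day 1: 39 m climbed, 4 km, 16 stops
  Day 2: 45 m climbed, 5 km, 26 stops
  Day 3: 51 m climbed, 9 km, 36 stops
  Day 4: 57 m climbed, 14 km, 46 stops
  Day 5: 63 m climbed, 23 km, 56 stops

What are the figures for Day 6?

M climbed: +6 each step, so 39, 45, 51, 57, 63 → 69.
Km goes 4, 5, 9, 14, 23 → 37 (each term is the sum of the two before it).
Stops goes 16, 26, 36, 46, 56 → 66 (+10 each step).
Putting it together: 69 m climbed, 37 km, 66 stops.

69 m climbed, 37 km, 66 stops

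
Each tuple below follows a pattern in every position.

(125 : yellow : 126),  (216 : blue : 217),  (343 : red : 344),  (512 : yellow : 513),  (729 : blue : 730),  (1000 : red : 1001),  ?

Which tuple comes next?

(1331 : yellow : 1332)

First entry: 125, 216, 343, 512, 729, 1000 → 1331 (perfect cubes: 5³, 6³, 7³, …).
Colour: repeats yellow → blue → red; yellow, blue, red, yellow, blue, red → yellow.
Third entry goes 126, 217, 344, 513, 730, 1001 → 1332 (always 1 more than the first entry).
So the next tuple is (1331 : yellow : 1332).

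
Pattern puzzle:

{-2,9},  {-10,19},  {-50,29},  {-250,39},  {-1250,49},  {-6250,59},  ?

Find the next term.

First entry goes -2, -10, -50, -250, -1250, -6250 → -31250 (×5 each step).
Second entry — +10 each step: 9, 19, 29, 39, 49, 59 → 69.
So the next term is {-31250,69}.

{-31250,69}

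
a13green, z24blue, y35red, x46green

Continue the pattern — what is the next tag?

Letter: a, z, y, x → w (letters move back 1 place in the alphabet, wrapping A→Z).
Second component — +11 each step: 13, 24, 35, 46 → 57.
Colour: repeats green → blue → red; green, blue, red, green → blue.
Combining the parts gives w57blue.

w57blue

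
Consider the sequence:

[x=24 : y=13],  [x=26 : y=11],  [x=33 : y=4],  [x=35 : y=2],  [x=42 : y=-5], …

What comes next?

X goes 24, 26, 33, 35, 42 → 44 (alternating steps +2, +7, +2, +7, …).
Y: together with the x always sums to 37, so 13, 11, 4, 2, -5 → -7.
Combining the parts gives [x=44 : y=-7].

[x=44 : y=-7]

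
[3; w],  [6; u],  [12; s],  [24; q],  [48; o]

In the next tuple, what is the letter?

m

Letter: letters move back 2 places in the alphabet, so w, u, s, q, o → m.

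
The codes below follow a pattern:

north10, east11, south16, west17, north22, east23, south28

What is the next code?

west29

For the direction, repeats north → east → south → west: north, east, south, west, north, east, south → west.
Second component — alternating steps +1, +5, +1, +5, …: 10, 11, 16, 17, 22, 23, 28 → 29.
Combining the parts gives west29.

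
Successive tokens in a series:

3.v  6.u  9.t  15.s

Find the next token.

For the first component, each term is the sum of the two before it: 3, 6, 9, 15 → 24.
For the letter, letters move back 1 place in the alphabet: v, u, t, s → r.
So the next token is 24.r.

24.r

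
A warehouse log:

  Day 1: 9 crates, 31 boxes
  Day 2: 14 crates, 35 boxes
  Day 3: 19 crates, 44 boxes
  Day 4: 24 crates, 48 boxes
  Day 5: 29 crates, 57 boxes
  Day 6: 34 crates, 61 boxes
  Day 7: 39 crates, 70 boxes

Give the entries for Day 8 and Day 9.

44 crates, 74 boxes; 49 crates, 83 boxes

Crates: +5 each step, so 9, 14, 19, 24, 29, 34, 39 → 44 → 49.
Boxes: alternating steps +4, +9, +4, +9, …, so 31, 35, 44, 48, 57, 61, 70 → 74 → 83.
So the next two lines are 44 crates, 74 boxes and 49 crates, 83 boxes.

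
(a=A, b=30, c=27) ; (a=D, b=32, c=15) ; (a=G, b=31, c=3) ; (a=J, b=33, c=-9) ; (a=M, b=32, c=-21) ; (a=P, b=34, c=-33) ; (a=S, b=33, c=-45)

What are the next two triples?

(a=V, b=35, c=-57), (a=Y, b=34, c=-69)

A: letters move forward 3 places in the alphabet; A, D, G, J, M, P, S → V → Y.
B: alternating steps +2, −1, +2, −1, …; 30, 32, 31, 33, 32, 34, 33 → 35 → 34.
C: −12 each step, so 27, 15, 3, -9, -21, -33, -45 → -57 → -69.
Putting the parts together: (a=V, b=35, c=-57) and then (a=Y, b=34, c=-69).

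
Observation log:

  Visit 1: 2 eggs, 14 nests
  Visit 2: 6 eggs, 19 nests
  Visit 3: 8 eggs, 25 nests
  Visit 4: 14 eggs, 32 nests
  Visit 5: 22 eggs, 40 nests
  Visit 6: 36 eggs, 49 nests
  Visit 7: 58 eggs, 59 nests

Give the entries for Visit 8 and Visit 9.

94 eggs, 70 nests; 152 eggs, 82 nests

For the eggs, each term is the sum of the two before it: 2, 6, 8, 14, 22, 36, 58 → 94 → 152.
Nests: differences are 5, 6, 7, … (increasing by 1 each time); 14, 19, 25, 32, 40, 49, 59 → 70 → 82.
Putting the parts together: 94 eggs, 70 nests and then 152 eggs, 82 nests.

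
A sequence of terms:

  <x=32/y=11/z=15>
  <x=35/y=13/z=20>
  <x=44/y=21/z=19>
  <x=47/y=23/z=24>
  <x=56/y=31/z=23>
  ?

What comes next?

X goes 32, 35, 44, 47, 56 → 59 (alternating steps +3, +9, +3, +9, …).
Y: 11, 13, 21, 23, 31 → 33 (alternating steps +2, +8, +2, +8, …).
For the z, alternating steps +5, −1, +5, −1, …: 15, 20, 19, 24, 23 → 28.
So the next term is <x=59/y=33/z=28>.

<x=59/y=33/z=28>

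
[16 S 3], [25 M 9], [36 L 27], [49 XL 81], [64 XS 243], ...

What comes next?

First component — perfect squares: 4², 5², 6², …: 16, 25, 36, 49, 64 → 81.
For the size, runs through clothing sizes XS→XL: S, M, L, XL, XS → S.
Third component goes 3, 9, 27, 81, 243 → 729 (×3 each step).
So the next triple is [81 S 729].

[81 S 729]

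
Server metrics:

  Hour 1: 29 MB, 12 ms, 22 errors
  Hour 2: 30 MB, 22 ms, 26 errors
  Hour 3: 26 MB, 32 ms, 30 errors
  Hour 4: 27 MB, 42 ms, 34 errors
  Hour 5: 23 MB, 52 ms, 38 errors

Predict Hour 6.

24 MB, 62 ms, 42 errors

MB goes 29, 30, 26, 27, 23 → 24 (alternating steps +1, −4, +1, −4, …).
Ms: 12, 22, 32, 42, 52 → 62 (+10 each step).
Errors: 22, 26, 30, 34, 38 → 42 (+4 each step).
Putting it together: 24 MB, 62 ms, 42 errors.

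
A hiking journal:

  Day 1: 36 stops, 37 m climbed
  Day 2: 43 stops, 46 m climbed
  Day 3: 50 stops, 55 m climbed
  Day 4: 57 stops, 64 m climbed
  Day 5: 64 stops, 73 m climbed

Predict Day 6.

71 stops, 82 m climbed

Stops: 36, 43, 50, 57, 64 → 71 (+7 each step).
M climbed: +9 each step, so 37, 46, 55, 64, 73 → 82.
Combining the parts gives 71 stops, 82 m climbed.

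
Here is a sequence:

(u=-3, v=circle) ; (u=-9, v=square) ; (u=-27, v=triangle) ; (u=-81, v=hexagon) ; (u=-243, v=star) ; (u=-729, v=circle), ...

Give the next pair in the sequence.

U: ×3 each step, so -3, -9, -27, -81, -243, -729 → -2187.
V — repeats circle → square → triangle → hexagon → star: circle, square, triangle, hexagon, star, circle → square.
Combining the parts gives (u=-2187, v=square).

(u=-2187, v=square)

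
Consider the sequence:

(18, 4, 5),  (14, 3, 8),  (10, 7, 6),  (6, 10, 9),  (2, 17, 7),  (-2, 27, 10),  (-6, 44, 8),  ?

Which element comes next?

(-10, 71, 11)

First coordinate: 18, 14, 10, 6, 2, -2, -6 → -10 (−4 each step).
Second coordinate: each term is the sum of the two before it; 4, 3, 7, 10, 17, 27, 44 → 71.
Third coordinate: 5, 8, 6, 9, 7, 10, 8 → 11 (alternating steps +3, −2, +3, −2, …).
Combining the parts gives (-10, 71, 11).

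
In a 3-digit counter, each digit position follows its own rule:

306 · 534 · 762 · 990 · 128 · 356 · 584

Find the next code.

712

For the first digit, +2 each step, mod 10: 3, 5, 7, 9, 1, 3, 5 → 7.
Second digit goes 0, 3, 6, 9, 2, 5, 8 → 1 (+3 each step, mod 10).
Third digit: −2 each step, mod 10; 6, 4, 2, 0, 8, 6, 4 → 2.
Combining the parts gives 712.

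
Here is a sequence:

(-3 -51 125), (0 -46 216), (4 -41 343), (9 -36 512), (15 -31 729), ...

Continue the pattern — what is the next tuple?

First entry goes -3, 0, 4, 9, 15 → 22 (differences are 3, 4, 5, … (increasing by 1 each time)).
For the second entry, +5 each step: -51, -46, -41, -36, -31 → -26.
Third entry — perfect cubes: 5³, 6³, 7³, …: 125, 216, 343, 512, 729 → 1000.
Putting it together: (22 -26 1000).

(22 -26 1000)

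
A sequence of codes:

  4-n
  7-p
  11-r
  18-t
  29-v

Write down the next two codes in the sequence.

47-x, 76-z

First component: each term is the sum of the two before it; 4, 7, 11, 18, 29 → 47 → 76.
Letter: letters move forward 2 places in the alphabet; n, p, r, t, v → x → z.
So the next two codes are 47-x and 76-z.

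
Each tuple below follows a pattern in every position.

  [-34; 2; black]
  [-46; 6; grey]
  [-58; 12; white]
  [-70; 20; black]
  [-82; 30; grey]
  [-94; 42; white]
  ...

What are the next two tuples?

[-106; 56; black], [-118; 72; grey]

First slot: -34, -46, -58, -70, -82, -94 → -106 → -118 (−12 each step).
Second slot: differences are 4, 6, 8, … (increasing by 2 each time); 2, 6, 12, 20, 30, 42 → 56 → 72.
Shade — repeats black → grey → white: black, grey, white, black, grey, white → black → grey.
So the next two tuples are [-106; 56; black] and [-118; 72; grey].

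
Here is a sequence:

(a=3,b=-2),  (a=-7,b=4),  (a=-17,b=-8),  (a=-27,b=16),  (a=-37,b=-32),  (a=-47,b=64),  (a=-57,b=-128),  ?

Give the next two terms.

A — −10 each step: 3, -7, -17, -27, -37, -47, -57 → -67 → -77.
B: ×(-2) each step, so -2, 4, -8, 16, -32, 64, -128 → 256 → -512.
So the next two terms are (a=-67,b=256) and (a=-77,b=-512).

(a=-67,b=256), (a=-77,b=-512)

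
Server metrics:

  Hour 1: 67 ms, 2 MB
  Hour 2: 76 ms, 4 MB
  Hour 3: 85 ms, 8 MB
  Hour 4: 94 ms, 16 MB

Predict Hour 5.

103 ms, 32 MB

Ms — +9 each step: 67, 76, 85, 94 → 103.
For the MB, ×2 each step: 2, 4, 8, 16 → 32.
Putting it together: 103 ms, 32 MB.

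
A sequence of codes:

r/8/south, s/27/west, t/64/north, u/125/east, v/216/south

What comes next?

Letter — letters move forward 1 place in the alphabet: r, s, t, u, v → w.
Second component: 8, 27, 64, 125, 216 → 343 (perfect cubes: 2³, 3³, 4³, …).
Direction: south, west, north, east, south → west (repeats south → west → north → east).
So the next code is w/343/west.

w/343/west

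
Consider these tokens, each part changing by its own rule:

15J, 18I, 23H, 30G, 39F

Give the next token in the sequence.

First component: differences are 3, 5, 7, … (increasing by 2 each time), so 15, 18, 23, 30, 39 → 50.
Letter: letters move back 1 place in the alphabet; J, I, H, G, F → E.
Putting it together: 50E.

50E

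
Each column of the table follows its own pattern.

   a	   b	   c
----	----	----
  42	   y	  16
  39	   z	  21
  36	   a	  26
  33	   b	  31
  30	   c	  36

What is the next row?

27  d  41

Column a: −3 each step, so 42, 39, 36, 33, 30 → 27.
Column b — letters move forward 1 place in the alphabet, wrapping Z→A: y, z, a, b, c → d.
Column c — +5 each step: 16, 21, 26, 31, 36 → 41.
Combining the parts gives 27  d  41.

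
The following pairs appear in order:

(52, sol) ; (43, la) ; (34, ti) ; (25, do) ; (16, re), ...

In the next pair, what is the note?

mi

Note: sol, la, ti, do, re → mi (runs through the solfège scale do→ti).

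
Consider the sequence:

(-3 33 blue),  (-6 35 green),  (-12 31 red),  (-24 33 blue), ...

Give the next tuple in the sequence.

(-48 29 green)

First slot: -3, -6, -12, -24 → -48 (×2 each step).
Second slot — alternating steps +2, −4, +2, −4, …: 33, 35, 31, 33 → 29.
Colour: repeats blue → green → red, so blue, green, red, blue → green.
So the next tuple is (-48 29 green).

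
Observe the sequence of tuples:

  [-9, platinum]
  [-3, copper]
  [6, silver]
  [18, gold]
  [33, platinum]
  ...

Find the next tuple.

First part — differences are 6, 9, 12, … (increasing by 3 each time): -9, -3, 6, 18, 33 → 51.
Metal: repeats platinum → copper → silver → gold; platinum, copper, silver, gold, platinum → copper.
So the next tuple is [51, copper].

[51, copper]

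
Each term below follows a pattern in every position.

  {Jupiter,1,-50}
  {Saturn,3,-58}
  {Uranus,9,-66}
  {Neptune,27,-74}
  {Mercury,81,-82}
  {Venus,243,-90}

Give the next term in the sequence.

Planet: runs through the planets Mercury→Neptune, so Jupiter, Saturn, Uranus, Neptune, Mercury, Venus → Earth.
Second coordinate: 1, 3, 9, 27, 81, 243 → 729 (×3 each step).
Third coordinate: −8 each step; -50, -58, -66, -74, -82, -90 → -98.
Combining the parts gives {Earth,729,-98}.

{Earth,729,-98}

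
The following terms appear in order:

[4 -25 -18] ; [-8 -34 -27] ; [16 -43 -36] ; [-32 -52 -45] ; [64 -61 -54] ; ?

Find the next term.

For the first slot, ×(-2) each step: 4, -8, 16, -32, 64 → -128.
For the second slot, −9 each step: -25, -34, -43, -52, -61 → -70.
Third slot: always 7 more than the second slot, so -18, -27, -36, -45, -54 → -63.
Combining the parts gives [-128 -70 -63].

[-128 -70 -63]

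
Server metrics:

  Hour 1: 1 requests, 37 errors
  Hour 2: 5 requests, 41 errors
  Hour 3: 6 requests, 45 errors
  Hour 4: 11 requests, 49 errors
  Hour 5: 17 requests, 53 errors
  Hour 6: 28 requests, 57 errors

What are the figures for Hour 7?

45 requests, 61 errors

Requests: each term is the sum of the two before it; 1, 5, 6, 11, 17, 28 → 45.
Errors: 37, 41, 45, 49, 53, 57 → 61 (+4 each step).
So the next line is 45 requests, 61 errors.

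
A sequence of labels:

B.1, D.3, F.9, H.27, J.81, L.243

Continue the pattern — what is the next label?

Letter — letters move forward 2 places in the alphabet: B, D, F, H, J, L → N.
For the second component, ×3 each step: 1, 3, 9, 27, 81, 243 → 729.
So the next label is N.729.

N.729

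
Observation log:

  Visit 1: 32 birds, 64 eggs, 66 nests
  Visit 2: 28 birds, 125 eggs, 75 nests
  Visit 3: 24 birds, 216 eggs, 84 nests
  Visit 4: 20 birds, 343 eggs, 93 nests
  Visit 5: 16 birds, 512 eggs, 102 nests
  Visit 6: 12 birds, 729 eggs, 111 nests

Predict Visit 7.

Birds: −4 each step; 32, 28, 24, 20, 16, 12 → 8.
Eggs — perfect cubes: 4³, 5³, 6³, …: 64, 125, 216, 343, 512, 729 → 1000.
Nests goes 66, 75, 84, 93, 102, 111 → 120 (+9 each step).
Putting it together: 8 birds, 1000 eggs, 120 nests.

8 birds, 1000 eggs, 120 nests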